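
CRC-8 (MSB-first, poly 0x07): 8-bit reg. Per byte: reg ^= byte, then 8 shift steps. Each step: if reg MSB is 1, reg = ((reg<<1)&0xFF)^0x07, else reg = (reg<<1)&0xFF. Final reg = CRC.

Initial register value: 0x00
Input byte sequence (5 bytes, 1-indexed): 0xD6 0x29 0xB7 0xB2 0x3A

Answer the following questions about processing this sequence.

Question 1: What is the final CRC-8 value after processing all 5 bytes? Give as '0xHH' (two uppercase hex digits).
Answer: 0x71

Derivation:
After byte 1 (0xD6): reg=0x2C
After byte 2 (0x29): reg=0x1B
After byte 3 (0xB7): reg=0x4D
After byte 4 (0xB2): reg=0xF3
After byte 5 (0x3A): reg=0x71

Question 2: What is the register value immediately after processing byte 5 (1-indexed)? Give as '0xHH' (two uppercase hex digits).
After byte 1 (0xD6): reg=0x2C
After byte 2 (0x29): reg=0x1B
After byte 3 (0xB7): reg=0x4D
After byte 4 (0xB2): reg=0xF3
After byte 5 (0x3A): reg=0x71

Answer: 0x71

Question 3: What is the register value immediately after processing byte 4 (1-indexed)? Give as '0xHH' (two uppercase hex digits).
After byte 1 (0xD6): reg=0x2C
After byte 2 (0x29): reg=0x1B
After byte 3 (0xB7): reg=0x4D
After byte 4 (0xB2): reg=0xF3

Answer: 0xF3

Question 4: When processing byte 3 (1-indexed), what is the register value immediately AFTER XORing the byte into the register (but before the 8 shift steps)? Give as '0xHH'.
Answer: 0xAC

Derivation:
Register before byte 3: 0x1B
Byte 3: 0xB7
0x1B XOR 0xB7 = 0xAC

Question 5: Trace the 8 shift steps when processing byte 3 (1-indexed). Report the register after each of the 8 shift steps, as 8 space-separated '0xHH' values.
After byte 1 (0xD6): reg=0x2C
After byte 2 (0x29): reg=0x1B
Register before byte 3: 0x1B
After XOR with byte 0xB7: 0xAC

Answer: 0x5F 0xBE 0x7B 0xF6 0xEB 0xD1 0xA5 0x4D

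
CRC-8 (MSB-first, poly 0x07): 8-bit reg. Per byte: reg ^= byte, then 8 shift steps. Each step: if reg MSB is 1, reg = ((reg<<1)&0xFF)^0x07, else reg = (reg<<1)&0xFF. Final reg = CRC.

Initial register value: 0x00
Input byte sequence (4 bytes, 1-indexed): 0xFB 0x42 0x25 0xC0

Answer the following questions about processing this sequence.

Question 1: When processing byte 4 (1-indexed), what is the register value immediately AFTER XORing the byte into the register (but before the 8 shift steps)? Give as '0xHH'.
Answer: 0xCA

Derivation:
Register before byte 4: 0x0A
Byte 4: 0xC0
0x0A XOR 0xC0 = 0xCA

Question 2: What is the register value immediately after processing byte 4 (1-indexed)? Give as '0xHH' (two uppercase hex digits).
Answer: 0x78

Derivation:
After byte 1 (0xFB): reg=0xEF
After byte 2 (0x42): reg=0x4A
After byte 3 (0x25): reg=0x0A
After byte 4 (0xC0): reg=0x78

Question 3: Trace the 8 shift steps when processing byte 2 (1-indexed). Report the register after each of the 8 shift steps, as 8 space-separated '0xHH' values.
Answer: 0x5D 0xBA 0x73 0xE6 0xCB 0x91 0x25 0x4A

Derivation:
After byte 1 (0xFB): reg=0xEF
Register before byte 2: 0xEF
After XOR with byte 0x42: 0xAD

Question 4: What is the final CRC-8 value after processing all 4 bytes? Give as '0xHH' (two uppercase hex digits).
After byte 1 (0xFB): reg=0xEF
After byte 2 (0x42): reg=0x4A
After byte 3 (0x25): reg=0x0A
After byte 4 (0xC0): reg=0x78

Answer: 0x78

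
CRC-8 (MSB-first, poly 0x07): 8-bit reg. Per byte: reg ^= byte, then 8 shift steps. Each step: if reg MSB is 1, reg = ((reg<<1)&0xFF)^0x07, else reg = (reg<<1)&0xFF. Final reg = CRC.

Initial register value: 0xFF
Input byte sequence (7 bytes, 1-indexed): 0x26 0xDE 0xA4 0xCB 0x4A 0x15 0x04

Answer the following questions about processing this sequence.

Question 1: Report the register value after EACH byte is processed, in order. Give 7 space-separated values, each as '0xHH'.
0x01 0x13 0x0C 0x5B 0x77 0x29 0xC3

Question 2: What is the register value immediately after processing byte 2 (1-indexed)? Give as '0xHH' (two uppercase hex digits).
Answer: 0x13

Derivation:
After byte 1 (0x26): reg=0x01
After byte 2 (0xDE): reg=0x13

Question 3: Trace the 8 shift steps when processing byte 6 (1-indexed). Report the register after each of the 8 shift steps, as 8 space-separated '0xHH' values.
Answer: 0xC4 0x8F 0x19 0x32 0x64 0xC8 0x97 0x29

Derivation:
After byte 1 (0x26): reg=0x01
After byte 2 (0xDE): reg=0x13
After byte 3 (0xA4): reg=0x0C
After byte 4 (0xCB): reg=0x5B
After byte 5 (0x4A): reg=0x77
Register before byte 6: 0x77
After XOR with byte 0x15: 0x62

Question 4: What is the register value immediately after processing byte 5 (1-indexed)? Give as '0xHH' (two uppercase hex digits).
Answer: 0x77

Derivation:
After byte 1 (0x26): reg=0x01
After byte 2 (0xDE): reg=0x13
After byte 3 (0xA4): reg=0x0C
After byte 4 (0xCB): reg=0x5B
After byte 5 (0x4A): reg=0x77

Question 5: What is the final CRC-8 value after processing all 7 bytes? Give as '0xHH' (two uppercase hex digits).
Answer: 0xC3

Derivation:
After byte 1 (0x26): reg=0x01
After byte 2 (0xDE): reg=0x13
After byte 3 (0xA4): reg=0x0C
After byte 4 (0xCB): reg=0x5B
After byte 5 (0x4A): reg=0x77
After byte 6 (0x15): reg=0x29
After byte 7 (0x04): reg=0xC3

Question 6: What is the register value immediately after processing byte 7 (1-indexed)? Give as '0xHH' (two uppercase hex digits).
After byte 1 (0x26): reg=0x01
After byte 2 (0xDE): reg=0x13
After byte 3 (0xA4): reg=0x0C
After byte 4 (0xCB): reg=0x5B
After byte 5 (0x4A): reg=0x77
After byte 6 (0x15): reg=0x29
After byte 7 (0x04): reg=0xC3

Answer: 0xC3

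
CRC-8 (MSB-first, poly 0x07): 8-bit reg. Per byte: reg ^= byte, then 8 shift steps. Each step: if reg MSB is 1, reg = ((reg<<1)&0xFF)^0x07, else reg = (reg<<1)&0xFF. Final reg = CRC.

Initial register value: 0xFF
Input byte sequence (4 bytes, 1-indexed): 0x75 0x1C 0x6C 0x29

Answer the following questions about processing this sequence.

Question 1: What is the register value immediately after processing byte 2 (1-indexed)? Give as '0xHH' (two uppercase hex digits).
After byte 1 (0x75): reg=0xBF
After byte 2 (0x1C): reg=0x60

Answer: 0x60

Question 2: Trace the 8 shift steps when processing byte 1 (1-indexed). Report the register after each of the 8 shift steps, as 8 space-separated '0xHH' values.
Answer: 0x13 0x26 0x4C 0x98 0x37 0x6E 0xDC 0xBF

Derivation:
Register before byte 1: 0xFF
After XOR with byte 0x75: 0x8A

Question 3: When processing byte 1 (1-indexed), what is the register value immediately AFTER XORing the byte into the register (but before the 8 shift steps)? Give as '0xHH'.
Answer: 0x8A

Derivation:
Register before byte 1: 0xFF
Byte 1: 0x75
0xFF XOR 0x75 = 0x8A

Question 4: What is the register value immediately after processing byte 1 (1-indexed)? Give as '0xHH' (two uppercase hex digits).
Answer: 0xBF

Derivation:
After byte 1 (0x75): reg=0xBF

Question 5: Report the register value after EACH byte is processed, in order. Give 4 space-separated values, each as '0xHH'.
0xBF 0x60 0x24 0x23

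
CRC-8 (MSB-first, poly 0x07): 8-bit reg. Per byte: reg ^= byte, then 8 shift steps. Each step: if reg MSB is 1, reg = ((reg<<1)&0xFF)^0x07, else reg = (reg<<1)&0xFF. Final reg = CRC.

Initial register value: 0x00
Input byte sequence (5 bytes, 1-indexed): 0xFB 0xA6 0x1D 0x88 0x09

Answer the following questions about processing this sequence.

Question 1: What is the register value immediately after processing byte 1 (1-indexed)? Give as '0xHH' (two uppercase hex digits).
Answer: 0xEF

Derivation:
After byte 1 (0xFB): reg=0xEF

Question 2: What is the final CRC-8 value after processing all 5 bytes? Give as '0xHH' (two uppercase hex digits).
Answer: 0x2F

Derivation:
After byte 1 (0xFB): reg=0xEF
After byte 2 (0xA6): reg=0xF8
After byte 3 (0x1D): reg=0xB5
After byte 4 (0x88): reg=0xB3
After byte 5 (0x09): reg=0x2F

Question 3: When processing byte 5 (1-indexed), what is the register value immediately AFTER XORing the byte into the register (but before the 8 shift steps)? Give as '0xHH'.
Register before byte 5: 0xB3
Byte 5: 0x09
0xB3 XOR 0x09 = 0xBA

Answer: 0xBA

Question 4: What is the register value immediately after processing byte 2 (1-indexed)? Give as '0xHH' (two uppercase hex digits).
Answer: 0xF8

Derivation:
After byte 1 (0xFB): reg=0xEF
After byte 2 (0xA6): reg=0xF8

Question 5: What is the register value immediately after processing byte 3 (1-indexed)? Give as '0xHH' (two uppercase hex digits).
After byte 1 (0xFB): reg=0xEF
After byte 2 (0xA6): reg=0xF8
After byte 3 (0x1D): reg=0xB5

Answer: 0xB5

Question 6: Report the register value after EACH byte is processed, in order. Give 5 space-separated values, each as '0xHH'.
0xEF 0xF8 0xB5 0xB3 0x2F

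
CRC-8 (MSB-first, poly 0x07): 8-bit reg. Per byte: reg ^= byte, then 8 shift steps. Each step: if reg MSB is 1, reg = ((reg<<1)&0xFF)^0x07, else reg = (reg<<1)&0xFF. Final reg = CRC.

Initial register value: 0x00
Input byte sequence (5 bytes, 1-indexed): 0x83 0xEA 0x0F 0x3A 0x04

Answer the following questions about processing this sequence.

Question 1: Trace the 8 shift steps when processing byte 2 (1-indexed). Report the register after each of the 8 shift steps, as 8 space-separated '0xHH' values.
Answer: 0xD4 0xAF 0x59 0xB2 0x63 0xC6 0x8B 0x11

Derivation:
After byte 1 (0x83): reg=0x80
Register before byte 2: 0x80
After XOR with byte 0xEA: 0x6A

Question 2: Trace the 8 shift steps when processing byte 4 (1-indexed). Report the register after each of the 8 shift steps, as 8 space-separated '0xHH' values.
Answer: 0xC0 0x87 0x09 0x12 0x24 0x48 0x90 0x27

Derivation:
After byte 1 (0x83): reg=0x80
After byte 2 (0xEA): reg=0x11
After byte 3 (0x0F): reg=0x5A
Register before byte 4: 0x5A
After XOR with byte 0x3A: 0x60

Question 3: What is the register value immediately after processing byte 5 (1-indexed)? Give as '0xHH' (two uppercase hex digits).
After byte 1 (0x83): reg=0x80
After byte 2 (0xEA): reg=0x11
After byte 3 (0x0F): reg=0x5A
After byte 4 (0x3A): reg=0x27
After byte 5 (0x04): reg=0xE9

Answer: 0xE9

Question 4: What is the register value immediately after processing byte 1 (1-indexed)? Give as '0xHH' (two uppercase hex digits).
After byte 1 (0x83): reg=0x80

Answer: 0x80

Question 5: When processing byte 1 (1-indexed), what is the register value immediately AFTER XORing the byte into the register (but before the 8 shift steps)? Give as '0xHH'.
Answer: 0x83

Derivation:
Register before byte 1: 0x00
Byte 1: 0x83
0x00 XOR 0x83 = 0x83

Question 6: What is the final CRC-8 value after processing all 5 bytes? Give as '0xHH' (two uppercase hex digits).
Answer: 0xE9

Derivation:
After byte 1 (0x83): reg=0x80
After byte 2 (0xEA): reg=0x11
After byte 3 (0x0F): reg=0x5A
After byte 4 (0x3A): reg=0x27
After byte 5 (0x04): reg=0xE9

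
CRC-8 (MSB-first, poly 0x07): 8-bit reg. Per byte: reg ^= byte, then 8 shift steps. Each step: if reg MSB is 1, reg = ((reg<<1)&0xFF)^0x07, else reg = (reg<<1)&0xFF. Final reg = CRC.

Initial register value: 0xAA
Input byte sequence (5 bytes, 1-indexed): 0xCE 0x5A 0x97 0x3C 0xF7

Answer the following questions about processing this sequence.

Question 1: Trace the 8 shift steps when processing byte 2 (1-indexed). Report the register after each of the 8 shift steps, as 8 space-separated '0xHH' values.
After byte 1 (0xCE): reg=0x3B
Register before byte 2: 0x3B
After XOR with byte 0x5A: 0x61

Answer: 0xC2 0x83 0x01 0x02 0x04 0x08 0x10 0x20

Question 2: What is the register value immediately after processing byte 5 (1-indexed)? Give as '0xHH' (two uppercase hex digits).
Answer: 0x32

Derivation:
After byte 1 (0xCE): reg=0x3B
After byte 2 (0x5A): reg=0x20
After byte 3 (0x97): reg=0x0C
After byte 4 (0x3C): reg=0x90
After byte 5 (0xF7): reg=0x32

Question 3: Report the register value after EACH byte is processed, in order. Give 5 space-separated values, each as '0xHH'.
0x3B 0x20 0x0C 0x90 0x32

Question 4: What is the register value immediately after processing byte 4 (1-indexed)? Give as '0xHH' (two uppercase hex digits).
Answer: 0x90

Derivation:
After byte 1 (0xCE): reg=0x3B
After byte 2 (0x5A): reg=0x20
After byte 3 (0x97): reg=0x0C
After byte 4 (0x3C): reg=0x90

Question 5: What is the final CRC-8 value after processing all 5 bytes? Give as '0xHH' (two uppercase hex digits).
Answer: 0x32

Derivation:
After byte 1 (0xCE): reg=0x3B
After byte 2 (0x5A): reg=0x20
After byte 3 (0x97): reg=0x0C
After byte 4 (0x3C): reg=0x90
After byte 5 (0xF7): reg=0x32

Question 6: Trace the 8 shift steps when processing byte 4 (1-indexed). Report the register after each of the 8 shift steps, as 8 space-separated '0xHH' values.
Answer: 0x60 0xC0 0x87 0x09 0x12 0x24 0x48 0x90

Derivation:
After byte 1 (0xCE): reg=0x3B
After byte 2 (0x5A): reg=0x20
After byte 3 (0x97): reg=0x0C
Register before byte 4: 0x0C
After XOR with byte 0x3C: 0x30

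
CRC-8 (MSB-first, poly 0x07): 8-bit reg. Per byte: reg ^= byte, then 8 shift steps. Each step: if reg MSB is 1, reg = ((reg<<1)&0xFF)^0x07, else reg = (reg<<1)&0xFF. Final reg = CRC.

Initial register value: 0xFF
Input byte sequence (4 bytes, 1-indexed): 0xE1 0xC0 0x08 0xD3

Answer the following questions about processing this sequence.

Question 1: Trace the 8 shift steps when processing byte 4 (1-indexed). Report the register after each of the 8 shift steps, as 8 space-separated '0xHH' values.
Answer: 0x17 0x2E 0x5C 0xB8 0x77 0xEE 0xDB 0xB1

Derivation:
After byte 1 (0xE1): reg=0x5A
After byte 2 (0xC0): reg=0xCF
After byte 3 (0x08): reg=0x5B
Register before byte 4: 0x5B
After XOR with byte 0xD3: 0x88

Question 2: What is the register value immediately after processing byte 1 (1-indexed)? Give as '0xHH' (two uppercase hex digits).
After byte 1 (0xE1): reg=0x5A

Answer: 0x5A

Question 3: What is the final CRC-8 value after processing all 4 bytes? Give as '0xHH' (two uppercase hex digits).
Answer: 0xB1

Derivation:
After byte 1 (0xE1): reg=0x5A
After byte 2 (0xC0): reg=0xCF
After byte 3 (0x08): reg=0x5B
After byte 4 (0xD3): reg=0xB1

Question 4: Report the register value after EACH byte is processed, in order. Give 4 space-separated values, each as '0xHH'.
0x5A 0xCF 0x5B 0xB1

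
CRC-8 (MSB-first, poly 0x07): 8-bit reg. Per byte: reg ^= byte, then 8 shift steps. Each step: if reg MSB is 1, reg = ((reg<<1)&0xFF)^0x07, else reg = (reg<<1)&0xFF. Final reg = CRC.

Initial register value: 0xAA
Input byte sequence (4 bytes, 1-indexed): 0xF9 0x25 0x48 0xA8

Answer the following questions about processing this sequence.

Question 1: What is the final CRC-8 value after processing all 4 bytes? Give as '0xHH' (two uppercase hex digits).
After byte 1 (0xF9): reg=0xBE
After byte 2 (0x25): reg=0xC8
After byte 3 (0x48): reg=0x89
After byte 4 (0xA8): reg=0xE7

Answer: 0xE7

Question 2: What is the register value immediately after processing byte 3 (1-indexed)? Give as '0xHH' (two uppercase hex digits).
Answer: 0x89

Derivation:
After byte 1 (0xF9): reg=0xBE
After byte 2 (0x25): reg=0xC8
After byte 3 (0x48): reg=0x89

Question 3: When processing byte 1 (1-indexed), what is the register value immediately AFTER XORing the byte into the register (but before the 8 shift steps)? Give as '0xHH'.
Answer: 0x53

Derivation:
Register before byte 1: 0xAA
Byte 1: 0xF9
0xAA XOR 0xF9 = 0x53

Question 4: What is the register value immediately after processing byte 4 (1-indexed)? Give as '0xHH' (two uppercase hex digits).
After byte 1 (0xF9): reg=0xBE
After byte 2 (0x25): reg=0xC8
After byte 3 (0x48): reg=0x89
After byte 4 (0xA8): reg=0xE7

Answer: 0xE7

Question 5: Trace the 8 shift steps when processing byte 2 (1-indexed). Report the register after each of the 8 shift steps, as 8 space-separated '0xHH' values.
After byte 1 (0xF9): reg=0xBE
Register before byte 2: 0xBE
After XOR with byte 0x25: 0x9B

Answer: 0x31 0x62 0xC4 0x8F 0x19 0x32 0x64 0xC8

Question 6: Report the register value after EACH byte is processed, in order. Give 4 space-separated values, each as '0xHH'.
0xBE 0xC8 0x89 0xE7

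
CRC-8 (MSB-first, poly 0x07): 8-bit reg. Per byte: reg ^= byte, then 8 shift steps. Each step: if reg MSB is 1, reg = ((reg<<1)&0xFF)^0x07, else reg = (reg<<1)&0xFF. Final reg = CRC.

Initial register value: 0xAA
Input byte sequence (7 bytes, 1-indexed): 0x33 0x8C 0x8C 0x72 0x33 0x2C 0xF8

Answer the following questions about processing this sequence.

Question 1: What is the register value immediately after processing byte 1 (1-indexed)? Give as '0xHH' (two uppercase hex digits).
After byte 1 (0x33): reg=0xC6

Answer: 0xC6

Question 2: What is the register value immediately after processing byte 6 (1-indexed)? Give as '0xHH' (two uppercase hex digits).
Answer: 0x7F

Derivation:
After byte 1 (0x33): reg=0xC6
After byte 2 (0x8C): reg=0xF1
After byte 3 (0x8C): reg=0x74
After byte 4 (0x72): reg=0x12
After byte 5 (0x33): reg=0xE7
After byte 6 (0x2C): reg=0x7F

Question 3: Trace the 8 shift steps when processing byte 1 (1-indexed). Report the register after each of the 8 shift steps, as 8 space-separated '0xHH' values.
Register before byte 1: 0xAA
After XOR with byte 0x33: 0x99

Answer: 0x35 0x6A 0xD4 0xAF 0x59 0xB2 0x63 0xC6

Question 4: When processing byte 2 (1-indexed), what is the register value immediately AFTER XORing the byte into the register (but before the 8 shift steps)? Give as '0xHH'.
Register before byte 2: 0xC6
Byte 2: 0x8C
0xC6 XOR 0x8C = 0x4A

Answer: 0x4A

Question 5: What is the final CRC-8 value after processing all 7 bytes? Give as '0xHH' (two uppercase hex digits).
After byte 1 (0x33): reg=0xC6
After byte 2 (0x8C): reg=0xF1
After byte 3 (0x8C): reg=0x74
After byte 4 (0x72): reg=0x12
After byte 5 (0x33): reg=0xE7
After byte 6 (0x2C): reg=0x7F
After byte 7 (0xF8): reg=0x9C

Answer: 0x9C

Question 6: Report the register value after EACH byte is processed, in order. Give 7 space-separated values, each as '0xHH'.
0xC6 0xF1 0x74 0x12 0xE7 0x7F 0x9C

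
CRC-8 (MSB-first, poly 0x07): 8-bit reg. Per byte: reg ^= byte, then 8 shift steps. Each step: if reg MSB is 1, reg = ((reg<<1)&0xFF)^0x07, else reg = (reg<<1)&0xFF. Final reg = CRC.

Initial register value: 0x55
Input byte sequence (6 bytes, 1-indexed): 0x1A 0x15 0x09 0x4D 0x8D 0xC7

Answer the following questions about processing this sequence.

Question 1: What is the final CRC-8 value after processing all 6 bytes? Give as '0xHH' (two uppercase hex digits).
After byte 1 (0x1A): reg=0xEA
After byte 2 (0x15): reg=0xF3
After byte 3 (0x09): reg=0xE8
After byte 4 (0x4D): reg=0x72
After byte 5 (0x8D): reg=0xF3
After byte 6 (0xC7): reg=0x8C

Answer: 0x8C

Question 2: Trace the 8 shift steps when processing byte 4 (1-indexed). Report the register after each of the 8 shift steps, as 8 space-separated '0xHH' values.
Answer: 0x4D 0x9A 0x33 0x66 0xCC 0x9F 0x39 0x72

Derivation:
After byte 1 (0x1A): reg=0xEA
After byte 2 (0x15): reg=0xF3
After byte 3 (0x09): reg=0xE8
Register before byte 4: 0xE8
After XOR with byte 0x4D: 0xA5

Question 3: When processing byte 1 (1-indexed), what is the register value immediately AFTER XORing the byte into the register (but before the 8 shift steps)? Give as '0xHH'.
Register before byte 1: 0x55
Byte 1: 0x1A
0x55 XOR 0x1A = 0x4F

Answer: 0x4F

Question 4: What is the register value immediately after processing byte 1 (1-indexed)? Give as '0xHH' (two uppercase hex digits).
After byte 1 (0x1A): reg=0xEA

Answer: 0xEA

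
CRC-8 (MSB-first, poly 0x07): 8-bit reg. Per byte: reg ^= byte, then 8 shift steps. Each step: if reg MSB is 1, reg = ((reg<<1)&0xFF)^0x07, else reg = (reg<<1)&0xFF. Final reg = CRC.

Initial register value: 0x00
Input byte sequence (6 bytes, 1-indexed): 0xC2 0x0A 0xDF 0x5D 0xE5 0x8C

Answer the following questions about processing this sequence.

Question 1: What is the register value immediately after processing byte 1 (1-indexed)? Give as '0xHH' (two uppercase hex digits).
After byte 1 (0xC2): reg=0x40

Answer: 0x40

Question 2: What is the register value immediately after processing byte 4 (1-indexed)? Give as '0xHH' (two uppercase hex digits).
Answer: 0xEC

Derivation:
After byte 1 (0xC2): reg=0x40
After byte 2 (0x0A): reg=0xF1
After byte 3 (0xDF): reg=0xCA
After byte 4 (0x5D): reg=0xEC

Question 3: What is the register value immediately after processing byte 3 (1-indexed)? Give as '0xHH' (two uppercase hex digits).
After byte 1 (0xC2): reg=0x40
After byte 2 (0x0A): reg=0xF1
After byte 3 (0xDF): reg=0xCA

Answer: 0xCA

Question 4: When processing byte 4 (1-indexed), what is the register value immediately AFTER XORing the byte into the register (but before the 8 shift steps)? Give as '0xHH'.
Register before byte 4: 0xCA
Byte 4: 0x5D
0xCA XOR 0x5D = 0x97

Answer: 0x97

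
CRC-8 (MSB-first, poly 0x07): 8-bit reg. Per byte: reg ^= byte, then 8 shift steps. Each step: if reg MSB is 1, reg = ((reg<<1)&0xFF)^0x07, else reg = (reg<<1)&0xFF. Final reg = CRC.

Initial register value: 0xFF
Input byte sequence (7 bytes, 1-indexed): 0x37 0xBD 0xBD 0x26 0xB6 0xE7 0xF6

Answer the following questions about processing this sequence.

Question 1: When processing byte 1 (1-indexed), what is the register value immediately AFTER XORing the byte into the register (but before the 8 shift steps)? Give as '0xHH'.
Answer: 0xC8

Derivation:
Register before byte 1: 0xFF
Byte 1: 0x37
0xFF XOR 0x37 = 0xC8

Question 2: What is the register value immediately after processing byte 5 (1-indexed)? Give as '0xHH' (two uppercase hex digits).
Answer: 0x80

Derivation:
After byte 1 (0x37): reg=0x76
After byte 2 (0xBD): reg=0x7F
After byte 3 (0xBD): reg=0x40
After byte 4 (0x26): reg=0x35
After byte 5 (0xB6): reg=0x80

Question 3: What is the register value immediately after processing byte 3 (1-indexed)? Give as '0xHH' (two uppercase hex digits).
Answer: 0x40

Derivation:
After byte 1 (0x37): reg=0x76
After byte 2 (0xBD): reg=0x7F
After byte 3 (0xBD): reg=0x40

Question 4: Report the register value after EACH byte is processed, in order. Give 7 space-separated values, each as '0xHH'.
0x76 0x7F 0x40 0x35 0x80 0x32 0x52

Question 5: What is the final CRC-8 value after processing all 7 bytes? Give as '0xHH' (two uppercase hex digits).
After byte 1 (0x37): reg=0x76
After byte 2 (0xBD): reg=0x7F
After byte 3 (0xBD): reg=0x40
After byte 4 (0x26): reg=0x35
After byte 5 (0xB6): reg=0x80
After byte 6 (0xE7): reg=0x32
After byte 7 (0xF6): reg=0x52

Answer: 0x52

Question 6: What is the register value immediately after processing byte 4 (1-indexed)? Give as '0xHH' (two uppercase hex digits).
After byte 1 (0x37): reg=0x76
After byte 2 (0xBD): reg=0x7F
After byte 3 (0xBD): reg=0x40
After byte 4 (0x26): reg=0x35

Answer: 0x35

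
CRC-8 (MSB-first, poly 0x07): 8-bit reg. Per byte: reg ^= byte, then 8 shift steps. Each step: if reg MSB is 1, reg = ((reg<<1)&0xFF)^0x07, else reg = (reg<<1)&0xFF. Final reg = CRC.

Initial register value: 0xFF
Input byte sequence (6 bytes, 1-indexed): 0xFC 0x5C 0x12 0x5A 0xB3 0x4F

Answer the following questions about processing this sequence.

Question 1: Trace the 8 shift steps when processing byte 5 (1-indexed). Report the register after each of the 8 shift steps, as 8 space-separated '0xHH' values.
After byte 1 (0xFC): reg=0x09
After byte 2 (0x5C): reg=0xAC
After byte 3 (0x12): reg=0x33
After byte 4 (0x5A): reg=0x18
Register before byte 5: 0x18
After XOR with byte 0xB3: 0xAB

Answer: 0x51 0xA2 0x43 0x86 0x0B 0x16 0x2C 0x58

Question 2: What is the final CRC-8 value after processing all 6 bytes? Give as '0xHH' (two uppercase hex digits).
Answer: 0x65

Derivation:
After byte 1 (0xFC): reg=0x09
After byte 2 (0x5C): reg=0xAC
After byte 3 (0x12): reg=0x33
After byte 4 (0x5A): reg=0x18
After byte 5 (0xB3): reg=0x58
After byte 6 (0x4F): reg=0x65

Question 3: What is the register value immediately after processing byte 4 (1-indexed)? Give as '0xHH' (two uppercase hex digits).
After byte 1 (0xFC): reg=0x09
After byte 2 (0x5C): reg=0xAC
After byte 3 (0x12): reg=0x33
After byte 4 (0x5A): reg=0x18

Answer: 0x18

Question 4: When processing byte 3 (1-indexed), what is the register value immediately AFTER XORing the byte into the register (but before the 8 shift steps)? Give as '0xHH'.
Register before byte 3: 0xAC
Byte 3: 0x12
0xAC XOR 0x12 = 0xBE

Answer: 0xBE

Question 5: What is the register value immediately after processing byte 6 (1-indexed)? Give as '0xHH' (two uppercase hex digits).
Answer: 0x65

Derivation:
After byte 1 (0xFC): reg=0x09
After byte 2 (0x5C): reg=0xAC
After byte 3 (0x12): reg=0x33
After byte 4 (0x5A): reg=0x18
After byte 5 (0xB3): reg=0x58
After byte 6 (0x4F): reg=0x65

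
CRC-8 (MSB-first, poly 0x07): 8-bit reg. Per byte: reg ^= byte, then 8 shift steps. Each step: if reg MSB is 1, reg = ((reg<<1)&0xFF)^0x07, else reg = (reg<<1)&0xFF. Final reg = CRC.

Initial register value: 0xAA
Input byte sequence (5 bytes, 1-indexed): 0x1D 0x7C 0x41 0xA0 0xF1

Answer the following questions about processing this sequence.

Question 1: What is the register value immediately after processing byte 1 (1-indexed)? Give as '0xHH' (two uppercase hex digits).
After byte 1 (0x1D): reg=0x0C

Answer: 0x0C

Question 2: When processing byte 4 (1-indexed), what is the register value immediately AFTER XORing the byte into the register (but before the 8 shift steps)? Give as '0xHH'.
Answer: 0xC2

Derivation:
Register before byte 4: 0x62
Byte 4: 0xA0
0x62 XOR 0xA0 = 0xC2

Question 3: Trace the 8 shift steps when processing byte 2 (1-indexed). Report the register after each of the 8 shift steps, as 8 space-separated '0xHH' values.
Answer: 0xE0 0xC7 0x89 0x15 0x2A 0x54 0xA8 0x57

Derivation:
After byte 1 (0x1D): reg=0x0C
Register before byte 2: 0x0C
After XOR with byte 0x7C: 0x70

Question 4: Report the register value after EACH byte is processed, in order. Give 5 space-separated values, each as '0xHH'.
0x0C 0x57 0x62 0x40 0x1E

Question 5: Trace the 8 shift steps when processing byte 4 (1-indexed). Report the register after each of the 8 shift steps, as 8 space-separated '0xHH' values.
Answer: 0x83 0x01 0x02 0x04 0x08 0x10 0x20 0x40

Derivation:
After byte 1 (0x1D): reg=0x0C
After byte 2 (0x7C): reg=0x57
After byte 3 (0x41): reg=0x62
Register before byte 4: 0x62
After XOR with byte 0xA0: 0xC2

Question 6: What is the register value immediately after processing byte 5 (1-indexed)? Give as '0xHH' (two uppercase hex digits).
Answer: 0x1E

Derivation:
After byte 1 (0x1D): reg=0x0C
After byte 2 (0x7C): reg=0x57
After byte 3 (0x41): reg=0x62
After byte 4 (0xA0): reg=0x40
After byte 5 (0xF1): reg=0x1E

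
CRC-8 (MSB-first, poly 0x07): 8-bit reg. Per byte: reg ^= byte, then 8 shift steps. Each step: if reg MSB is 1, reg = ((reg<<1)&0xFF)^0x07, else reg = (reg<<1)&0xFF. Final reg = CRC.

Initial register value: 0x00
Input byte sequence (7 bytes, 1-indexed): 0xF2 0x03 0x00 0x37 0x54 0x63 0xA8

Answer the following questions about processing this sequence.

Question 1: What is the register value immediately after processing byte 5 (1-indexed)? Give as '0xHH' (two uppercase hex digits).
Answer: 0xCE

Derivation:
After byte 1 (0xF2): reg=0xD0
After byte 2 (0x03): reg=0x37
After byte 3 (0x00): reg=0x85
After byte 4 (0x37): reg=0x17
After byte 5 (0x54): reg=0xCE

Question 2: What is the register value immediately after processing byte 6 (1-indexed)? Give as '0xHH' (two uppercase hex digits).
Answer: 0x4A

Derivation:
After byte 1 (0xF2): reg=0xD0
After byte 2 (0x03): reg=0x37
After byte 3 (0x00): reg=0x85
After byte 4 (0x37): reg=0x17
After byte 5 (0x54): reg=0xCE
After byte 6 (0x63): reg=0x4A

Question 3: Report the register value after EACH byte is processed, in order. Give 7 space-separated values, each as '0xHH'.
0xD0 0x37 0x85 0x17 0xCE 0x4A 0xA0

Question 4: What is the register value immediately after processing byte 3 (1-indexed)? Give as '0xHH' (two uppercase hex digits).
Answer: 0x85

Derivation:
After byte 1 (0xF2): reg=0xD0
After byte 2 (0x03): reg=0x37
After byte 3 (0x00): reg=0x85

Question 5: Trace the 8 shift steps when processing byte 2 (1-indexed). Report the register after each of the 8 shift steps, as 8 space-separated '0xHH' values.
Answer: 0xA1 0x45 0x8A 0x13 0x26 0x4C 0x98 0x37

Derivation:
After byte 1 (0xF2): reg=0xD0
Register before byte 2: 0xD0
After XOR with byte 0x03: 0xD3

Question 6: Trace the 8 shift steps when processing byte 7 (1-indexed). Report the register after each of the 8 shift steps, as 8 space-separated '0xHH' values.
After byte 1 (0xF2): reg=0xD0
After byte 2 (0x03): reg=0x37
After byte 3 (0x00): reg=0x85
After byte 4 (0x37): reg=0x17
After byte 5 (0x54): reg=0xCE
After byte 6 (0x63): reg=0x4A
Register before byte 7: 0x4A
After XOR with byte 0xA8: 0xE2

Answer: 0xC3 0x81 0x05 0x0A 0x14 0x28 0x50 0xA0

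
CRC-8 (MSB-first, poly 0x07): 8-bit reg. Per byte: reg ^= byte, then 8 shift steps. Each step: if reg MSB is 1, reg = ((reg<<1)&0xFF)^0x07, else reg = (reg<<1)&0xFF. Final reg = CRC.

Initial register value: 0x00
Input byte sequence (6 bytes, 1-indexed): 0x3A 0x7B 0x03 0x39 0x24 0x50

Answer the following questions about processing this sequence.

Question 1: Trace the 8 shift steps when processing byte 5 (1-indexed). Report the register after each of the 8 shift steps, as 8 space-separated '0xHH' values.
After byte 1 (0x3A): reg=0xA6
After byte 2 (0x7B): reg=0x1D
After byte 3 (0x03): reg=0x5A
After byte 4 (0x39): reg=0x2E
Register before byte 5: 0x2E
After XOR with byte 0x24: 0x0A

Answer: 0x14 0x28 0x50 0xA0 0x47 0x8E 0x1B 0x36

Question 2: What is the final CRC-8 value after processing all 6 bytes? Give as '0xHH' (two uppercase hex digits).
After byte 1 (0x3A): reg=0xA6
After byte 2 (0x7B): reg=0x1D
After byte 3 (0x03): reg=0x5A
After byte 4 (0x39): reg=0x2E
After byte 5 (0x24): reg=0x36
After byte 6 (0x50): reg=0x35

Answer: 0x35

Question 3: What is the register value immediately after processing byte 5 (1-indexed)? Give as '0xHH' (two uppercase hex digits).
Answer: 0x36

Derivation:
After byte 1 (0x3A): reg=0xA6
After byte 2 (0x7B): reg=0x1D
After byte 3 (0x03): reg=0x5A
After byte 4 (0x39): reg=0x2E
After byte 5 (0x24): reg=0x36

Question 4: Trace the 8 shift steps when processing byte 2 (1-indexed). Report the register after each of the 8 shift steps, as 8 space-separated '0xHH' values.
Answer: 0xBD 0x7D 0xFA 0xF3 0xE1 0xC5 0x8D 0x1D

Derivation:
After byte 1 (0x3A): reg=0xA6
Register before byte 2: 0xA6
After XOR with byte 0x7B: 0xDD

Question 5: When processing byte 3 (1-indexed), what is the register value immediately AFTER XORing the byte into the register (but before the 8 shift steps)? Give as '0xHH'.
Answer: 0x1E

Derivation:
Register before byte 3: 0x1D
Byte 3: 0x03
0x1D XOR 0x03 = 0x1E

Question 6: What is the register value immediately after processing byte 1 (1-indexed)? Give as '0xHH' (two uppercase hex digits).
After byte 1 (0x3A): reg=0xA6

Answer: 0xA6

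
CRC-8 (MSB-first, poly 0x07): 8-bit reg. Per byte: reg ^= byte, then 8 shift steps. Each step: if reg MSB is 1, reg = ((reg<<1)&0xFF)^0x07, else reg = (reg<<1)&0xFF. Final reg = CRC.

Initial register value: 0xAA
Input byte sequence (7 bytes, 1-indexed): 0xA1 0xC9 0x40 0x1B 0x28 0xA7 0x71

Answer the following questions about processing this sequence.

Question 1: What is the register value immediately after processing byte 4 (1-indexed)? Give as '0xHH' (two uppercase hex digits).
Answer: 0x27

Derivation:
After byte 1 (0xA1): reg=0x31
After byte 2 (0xC9): reg=0xE6
After byte 3 (0x40): reg=0x7B
After byte 4 (0x1B): reg=0x27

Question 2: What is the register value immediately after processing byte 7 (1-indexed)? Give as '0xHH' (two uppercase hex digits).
Answer: 0x64

Derivation:
After byte 1 (0xA1): reg=0x31
After byte 2 (0xC9): reg=0xE6
After byte 3 (0x40): reg=0x7B
After byte 4 (0x1B): reg=0x27
After byte 5 (0x28): reg=0x2D
After byte 6 (0xA7): reg=0xBF
After byte 7 (0x71): reg=0x64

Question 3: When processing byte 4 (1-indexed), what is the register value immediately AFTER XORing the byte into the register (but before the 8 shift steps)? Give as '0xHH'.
Answer: 0x60

Derivation:
Register before byte 4: 0x7B
Byte 4: 0x1B
0x7B XOR 0x1B = 0x60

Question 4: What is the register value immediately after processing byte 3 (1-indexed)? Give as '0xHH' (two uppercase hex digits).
Answer: 0x7B

Derivation:
After byte 1 (0xA1): reg=0x31
After byte 2 (0xC9): reg=0xE6
After byte 3 (0x40): reg=0x7B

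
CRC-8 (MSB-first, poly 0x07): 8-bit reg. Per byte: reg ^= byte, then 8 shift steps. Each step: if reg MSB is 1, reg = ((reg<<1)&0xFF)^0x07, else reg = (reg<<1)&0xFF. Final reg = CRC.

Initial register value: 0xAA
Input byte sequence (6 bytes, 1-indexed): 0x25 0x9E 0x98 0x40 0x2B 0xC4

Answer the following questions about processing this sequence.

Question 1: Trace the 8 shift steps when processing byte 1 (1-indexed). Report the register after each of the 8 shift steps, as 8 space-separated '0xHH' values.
Register before byte 1: 0xAA
After XOR with byte 0x25: 0x8F

Answer: 0x19 0x32 0x64 0xC8 0x97 0x29 0x52 0xA4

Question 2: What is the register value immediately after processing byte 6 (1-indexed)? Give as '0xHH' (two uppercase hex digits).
After byte 1 (0x25): reg=0xA4
After byte 2 (0x9E): reg=0xA6
After byte 3 (0x98): reg=0xBA
After byte 4 (0x40): reg=0xE8
After byte 5 (0x2B): reg=0x47
After byte 6 (0xC4): reg=0x80

Answer: 0x80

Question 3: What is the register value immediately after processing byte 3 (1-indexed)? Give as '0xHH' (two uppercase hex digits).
Answer: 0xBA

Derivation:
After byte 1 (0x25): reg=0xA4
After byte 2 (0x9E): reg=0xA6
After byte 3 (0x98): reg=0xBA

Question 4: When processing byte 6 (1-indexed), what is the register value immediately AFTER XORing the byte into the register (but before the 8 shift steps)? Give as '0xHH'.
Register before byte 6: 0x47
Byte 6: 0xC4
0x47 XOR 0xC4 = 0x83

Answer: 0x83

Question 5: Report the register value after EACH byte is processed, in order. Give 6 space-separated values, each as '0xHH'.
0xA4 0xA6 0xBA 0xE8 0x47 0x80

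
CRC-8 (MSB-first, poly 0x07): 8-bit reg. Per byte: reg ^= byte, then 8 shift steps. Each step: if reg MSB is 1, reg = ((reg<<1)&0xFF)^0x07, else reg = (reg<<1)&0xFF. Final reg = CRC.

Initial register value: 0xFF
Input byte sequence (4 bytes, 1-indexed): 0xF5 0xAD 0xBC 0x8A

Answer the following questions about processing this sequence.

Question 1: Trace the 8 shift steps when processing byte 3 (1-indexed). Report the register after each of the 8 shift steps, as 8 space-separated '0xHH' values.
Answer: 0xE8 0xD7 0xA9 0x55 0xAA 0x53 0xA6 0x4B

Derivation:
After byte 1 (0xF5): reg=0x36
After byte 2 (0xAD): reg=0xC8
Register before byte 3: 0xC8
After XOR with byte 0xBC: 0x74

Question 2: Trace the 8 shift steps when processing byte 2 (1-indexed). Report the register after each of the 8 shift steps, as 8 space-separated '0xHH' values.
After byte 1 (0xF5): reg=0x36
Register before byte 2: 0x36
After XOR with byte 0xAD: 0x9B

Answer: 0x31 0x62 0xC4 0x8F 0x19 0x32 0x64 0xC8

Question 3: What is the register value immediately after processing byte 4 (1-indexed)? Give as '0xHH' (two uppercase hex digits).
After byte 1 (0xF5): reg=0x36
After byte 2 (0xAD): reg=0xC8
After byte 3 (0xBC): reg=0x4B
After byte 4 (0x8A): reg=0x49

Answer: 0x49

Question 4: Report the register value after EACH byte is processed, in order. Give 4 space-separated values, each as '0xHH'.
0x36 0xC8 0x4B 0x49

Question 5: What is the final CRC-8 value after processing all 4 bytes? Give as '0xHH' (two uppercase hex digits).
After byte 1 (0xF5): reg=0x36
After byte 2 (0xAD): reg=0xC8
After byte 3 (0xBC): reg=0x4B
After byte 4 (0x8A): reg=0x49

Answer: 0x49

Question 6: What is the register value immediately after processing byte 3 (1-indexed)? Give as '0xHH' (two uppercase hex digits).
After byte 1 (0xF5): reg=0x36
After byte 2 (0xAD): reg=0xC8
After byte 3 (0xBC): reg=0x4B

Answer: 0x4B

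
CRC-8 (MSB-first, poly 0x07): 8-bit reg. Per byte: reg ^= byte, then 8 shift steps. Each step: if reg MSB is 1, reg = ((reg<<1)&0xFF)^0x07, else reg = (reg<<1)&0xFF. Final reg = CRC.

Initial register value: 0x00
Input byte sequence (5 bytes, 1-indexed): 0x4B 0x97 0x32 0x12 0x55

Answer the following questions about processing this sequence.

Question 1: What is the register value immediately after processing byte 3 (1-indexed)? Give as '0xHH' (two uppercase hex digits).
After byte 1 (0x4B): reg=0xF6
After byte 2 (0x97): reg=0x20
After byte 3 (0x32): reg=0x7E

Answer: 0x7E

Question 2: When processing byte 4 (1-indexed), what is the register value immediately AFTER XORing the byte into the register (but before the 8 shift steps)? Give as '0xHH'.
Answer: 0x6C

Derivation:
Register before byte 4: 0x7E
Byte 4: 0x12
0x7E XOR 0x12 = 0x6C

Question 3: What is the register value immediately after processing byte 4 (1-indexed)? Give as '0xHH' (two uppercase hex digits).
Answer: 0x03

Derivation:
After byte 1 (0x4B): reg=0xF6
After byte 2 (0x97): reg=0x20
After byte 3 (0x32): reg=0x7E
After byte 4 (0x12): reg=0x03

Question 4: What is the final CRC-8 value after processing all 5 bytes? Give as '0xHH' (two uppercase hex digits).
After byte 1 (0x4B): reg=0xF6
After byte 2 (0x97): reg=0x20
After byte 3 (0x32): reg=0x7E
After byte 4 (0x12): reg=0x03
After byte 5 (0x55): reg=0xA5

Answer: 0xA5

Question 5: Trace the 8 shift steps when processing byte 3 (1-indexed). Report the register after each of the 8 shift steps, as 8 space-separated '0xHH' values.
Answer: 0x24 0x48 0x90 0x27 0x4E 0x9C 0x3F 0x7E

Derivation:
After byte 1 (0x4B): reg=0xF6
After byte 2 (0x97): reg=0x20
Register before byte 3: 0x20
After XOR with byte 0x32: 0x12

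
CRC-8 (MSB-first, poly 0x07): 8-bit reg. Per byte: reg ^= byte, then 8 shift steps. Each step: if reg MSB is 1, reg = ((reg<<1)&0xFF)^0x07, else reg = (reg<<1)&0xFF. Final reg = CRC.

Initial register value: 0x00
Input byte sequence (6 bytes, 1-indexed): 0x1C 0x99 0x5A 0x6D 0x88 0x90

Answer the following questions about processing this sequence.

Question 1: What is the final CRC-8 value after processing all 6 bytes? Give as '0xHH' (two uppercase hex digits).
Answer: 0x78

Derivation:
After byte 1 (0x1C): reg=0x54
After byte 2 (0x99): reg=0x6D
After byte 3 (0x5A): reg=0x85
After byte 4 (0x6D): reg=0x96
After byte 5 (0x88): reg=0x5A
After byte 6 (0x90): reg=0x78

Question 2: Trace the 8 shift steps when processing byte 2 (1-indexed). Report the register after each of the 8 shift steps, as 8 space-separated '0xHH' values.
After byte 1 (0x1C): reg=0x54
Register before byte 2: 0x54
After XOR with byte 0x99: 0xCD

Answer: 0x9D 0x3D 0x7A 0xF4 0xEF 0xD9 0xB5 0x6D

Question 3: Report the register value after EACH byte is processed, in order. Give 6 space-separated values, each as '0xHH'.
0x54 0x6D 0x85 0x96 0x5A 0x78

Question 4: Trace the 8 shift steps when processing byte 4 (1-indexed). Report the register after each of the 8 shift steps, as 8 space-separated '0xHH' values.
Answer: 0xD7 0xA9 0x55 0xAA 0x53 0xA6 0x4B 0x96

Derivation:
After byte 1 (0x1C): reg=0x54
After byte 2 (0x99): reg=0x6D
After byte 3 (0x5A): reg=0x85
Register before byte 4: 0x85
After XOR with byte 0x6D: 0xE8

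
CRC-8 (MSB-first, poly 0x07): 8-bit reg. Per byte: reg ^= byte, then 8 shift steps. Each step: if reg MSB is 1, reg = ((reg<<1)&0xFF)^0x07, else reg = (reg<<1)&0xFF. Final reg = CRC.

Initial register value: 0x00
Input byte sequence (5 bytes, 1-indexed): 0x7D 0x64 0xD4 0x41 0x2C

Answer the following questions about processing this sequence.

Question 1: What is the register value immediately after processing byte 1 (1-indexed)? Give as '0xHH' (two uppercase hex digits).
Answer: 0x74

Derivation:
After byte 1 (0x7D): reg=0x74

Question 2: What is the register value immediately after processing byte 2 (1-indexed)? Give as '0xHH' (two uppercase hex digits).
Answer: 0x70

Derivation:
After byte 1 (0x7D): reg=0x74
After byte 2 (0x64): reg=0x70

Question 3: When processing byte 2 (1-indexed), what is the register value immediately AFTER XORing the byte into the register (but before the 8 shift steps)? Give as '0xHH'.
Register before byte 2: 0x74
Byte 2: 0x64
0x74 XOR 0x64 = 0x10

Answer: 0x10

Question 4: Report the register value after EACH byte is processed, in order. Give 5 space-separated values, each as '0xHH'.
0x74 0x70 0x75 0x8C 0x69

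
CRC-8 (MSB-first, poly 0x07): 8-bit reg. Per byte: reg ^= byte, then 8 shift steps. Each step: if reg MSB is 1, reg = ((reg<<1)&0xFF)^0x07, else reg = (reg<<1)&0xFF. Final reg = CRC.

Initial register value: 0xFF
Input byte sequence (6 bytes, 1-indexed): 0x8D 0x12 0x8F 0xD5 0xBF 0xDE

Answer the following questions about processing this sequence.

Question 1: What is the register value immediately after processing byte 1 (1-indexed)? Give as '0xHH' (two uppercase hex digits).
Answer: 0x59

Derivation:
After byte 1 (0x8D): reg=0x59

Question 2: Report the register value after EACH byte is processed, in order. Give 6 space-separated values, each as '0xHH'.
0x59 0xF6 0x68 0x3A 0x92 0xE3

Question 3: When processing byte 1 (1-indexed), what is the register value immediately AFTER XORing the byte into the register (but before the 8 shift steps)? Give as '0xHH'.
Answer: 0x72

Derivation:
Register before byte 1: 0xFF
Byte 1: 0x8D
0xFF XOR 0x8D = 0x72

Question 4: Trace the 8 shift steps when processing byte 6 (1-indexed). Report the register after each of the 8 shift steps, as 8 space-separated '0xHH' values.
Answer: 0x98 0x37 0x6E 0xDC 0xBF 0x79 0xF2 0xE3

Derivation:
After byte 1 (0x8D): reg=0x59
After byte 2 (0x12): reg=0xF6
After byte 3 (0x8F): reg=0x68
After byte 4 (0xD5): reg=0x3A
After byte 5 (0xBF): reg=0x92
Register before byte 6: 0x92
After XOR with byte 0xDE: 0x4C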